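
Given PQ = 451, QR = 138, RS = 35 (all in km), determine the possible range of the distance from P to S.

The maximum is all hops collinear in one direction: 451 + 138 + 35 = 624.
The longest hop is 451; the others sum to 173. Folding the others back against it leaves at least 451 − 173 = 278.

278 ≤ PS ≤ 624 km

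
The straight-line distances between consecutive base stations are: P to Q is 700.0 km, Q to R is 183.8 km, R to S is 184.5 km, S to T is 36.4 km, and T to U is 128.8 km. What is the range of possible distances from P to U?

166.5 ≤ PU ≤ 1233.5 km

The maximum is all hops collinear in one direction: 700.0 + 183.8 + 184.5 + 36.4 + 128.8 = 1233.5.
The longest hop is 700.0; the others sum to 533.5. Folding the others back against it leaves at least 700.0 − 533.5 = 166.5.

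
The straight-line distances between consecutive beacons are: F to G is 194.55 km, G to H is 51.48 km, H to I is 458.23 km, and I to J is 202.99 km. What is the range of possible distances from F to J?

The maximum is all hops collinear in one direction: 194.55 + 51.48 + 458.23 + 202.99 = 907.25.
The longest hop is 458.23; the others sum to 449.02. Folding the others back against it leaves at least 458.23 − 449.02 = 9.21.

9.21 ≤ FJ ≤ 907.25 km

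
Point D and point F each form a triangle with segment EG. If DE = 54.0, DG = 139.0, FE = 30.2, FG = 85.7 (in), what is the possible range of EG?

85.0 < EG < 115.9

From triangle DEG: |54.0 − 139.0| < EG < 54.0 + 139.0, i.e. 85.0 < EG < 193.0.
From triangle FEG: 55.5 < EG < 115.9.
Both must hold, so EG lies in the intersection.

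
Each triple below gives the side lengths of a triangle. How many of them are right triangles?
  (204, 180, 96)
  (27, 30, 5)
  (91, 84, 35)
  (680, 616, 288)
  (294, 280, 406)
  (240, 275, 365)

(204,180,96): 96²+180² = 41616 = 204² → right
(27,30,5): 5²+27² = 754 < 900 = 30² → obtuse
(91,84,35): 35²+84² = 8281 = 91² → right
(680,616,288): 288²+616² = 462400 = 680² → right
(294,280,406): 280²+294² = 164836 = 406² → right
(240,275,365): 240²+275² = 133225 = 365² → right
5 of the 6 are right.

5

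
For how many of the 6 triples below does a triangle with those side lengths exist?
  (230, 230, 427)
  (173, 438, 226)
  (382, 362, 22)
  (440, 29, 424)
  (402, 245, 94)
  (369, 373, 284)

4

(230,230,427): 230+230 > 427 → valid
(173,226,438): 173+226 ≤ 438 → not valid
(22,362,382): 22+362 > 382 → valid
(29,424,440): 29+424 > 440 → valid
(94,245,402): 94+245 ≤ 402 → not valid
(284,369,373): 284+369 > 373 → valid
4 of the 6 triples form a triangle.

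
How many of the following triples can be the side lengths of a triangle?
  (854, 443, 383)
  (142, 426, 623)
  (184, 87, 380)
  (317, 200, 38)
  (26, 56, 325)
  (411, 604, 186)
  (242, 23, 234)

(383,443,854): 383+443 ≤ 854 → not valid
(142,426,623): 142+426 ≤ 623 → not valid
(87,184,380): 87+184 ≤ 380 → not valid
(38,200,317): 38+200 ≤ 317 → not valid
(26,56,325): 26+56 ≤ 325 → not valid
(186,411,604): 186+411 ≤ 604 → not valid
(23,234,242): 23+234 > 242 → valid
1 of the 7 triples forms a triangle.

1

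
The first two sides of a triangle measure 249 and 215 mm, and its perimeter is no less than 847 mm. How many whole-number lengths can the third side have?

Triangle inequality: 34 < x < 464. Perimeter ≥ 847 gives x ≥ 847 − 249 − 215 = 383.
So 383 ≤ x < 464; integers 383 through 463: 81 values.

81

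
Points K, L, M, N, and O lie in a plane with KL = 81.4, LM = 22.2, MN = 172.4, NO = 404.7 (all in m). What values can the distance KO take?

The maximum is all hops collinear in one direction: 81.4 + 22.2 + 172.4 + 404.7 = 680.7.
The longest hop is 404.7; the others sum to 276.0. Folding the others back against it leaves at least 404.7 − 276.0 = 128.7.

128.7 ≤ KO ≤ 680.7 m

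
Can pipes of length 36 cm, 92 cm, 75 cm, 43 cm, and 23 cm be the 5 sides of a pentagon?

A pentagon exists iff every side is shorter than the sum of the others — equivalently, the longest side is less than the sum of the rest.
Longest side 92 < 177 (sum of the remaining 4), so yes.

Yes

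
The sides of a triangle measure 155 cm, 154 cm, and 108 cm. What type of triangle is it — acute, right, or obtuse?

Compare the square of the longest side to the sum of squares of the other two: 108² + 154² = 35380 > 24025 = 155².

acute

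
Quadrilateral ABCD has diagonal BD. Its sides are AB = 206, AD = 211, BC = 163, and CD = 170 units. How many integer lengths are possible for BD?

From triangle ABD: 5 < BD < 417.
From triangle CBD: 7 < BD < 333.
Intersection: 7 < BD < 333, so integers 8 through 332: 325 values.

325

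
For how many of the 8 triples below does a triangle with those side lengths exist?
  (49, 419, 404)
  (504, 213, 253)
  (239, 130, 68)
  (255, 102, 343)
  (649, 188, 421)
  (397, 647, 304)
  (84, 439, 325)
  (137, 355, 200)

(49,404,419): 49+404 > 419 → valid
(213,253,504): 213+253 ≤ 504 → not valid
(68,130,239): 68+130 ≤ 239 → not valid
(102,255,343): 102+255 > 343 → valid
(188,421,649): 188+421 ≤ 649 → not valid
(304,397,647): 304+397 > 647 → valid
(84,325,439): 84+325 ≤ 439 → not valid
(137,200,355): 137+200 ≤ 355 → not valid
3 of the 8 triples form a triangle.

3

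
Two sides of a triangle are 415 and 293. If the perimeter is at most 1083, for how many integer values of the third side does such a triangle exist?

Triangle inequality: 122 < x < 708. Perimeter ≤ 1083 gives x ≤ 1083 − 415 − 293 = 375.
So 122 < x ≤ 375; integers 123 through 375: 253 values.

253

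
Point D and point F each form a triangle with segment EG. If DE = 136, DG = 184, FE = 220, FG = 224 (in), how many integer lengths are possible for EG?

271

From triangle DEG: 48 < EG < 320.
From triangle FEG: 4 < EG < 444.
Intersection: 48 < EG < 320, so integers 49 through 319: 271 values.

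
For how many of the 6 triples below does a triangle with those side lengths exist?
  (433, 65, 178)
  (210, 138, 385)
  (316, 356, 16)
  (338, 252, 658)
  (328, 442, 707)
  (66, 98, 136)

2

(65,178,433): 65+178 ≤ 433 → not valid
(138,210,385): 138+210 ≤ 385 → not valid
(16,316,356): 16+316 ≤ 356 → not valid
(252,338,658): 252+338 ≤ 658 → not valid
(328,442,707): 328+442 > 707 → valid
(66,98,136): 66+98 > 136 → valid
2 of the 6 triples form a triangle.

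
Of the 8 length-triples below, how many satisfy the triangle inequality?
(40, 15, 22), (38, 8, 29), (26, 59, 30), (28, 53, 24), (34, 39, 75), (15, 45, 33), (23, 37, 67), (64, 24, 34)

(15,22,40): 15+22 ≤ 40 → not valid
(8,29,38): 8+29 ≤ 38 → not valid
(26,30,59): 26+30 ≤ 59 → not valid
(24,28,53): 24+28 ≤ 53 → not valid
(34,39,75): 34+39 ≤ 75 → not valid
(15,33,45): 15+33 > 45 → valid
(23,37,67): 23+37 ≤ 67 → not valid
(24,34,64): 24+34 ≤ 64 → not valid
1 of the 8 triples forms a triangle.

1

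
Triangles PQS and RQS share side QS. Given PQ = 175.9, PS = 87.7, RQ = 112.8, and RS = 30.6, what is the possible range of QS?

88.2 < QS < 143.4

From triangle PQS: |175.9 − 87.7| < QS < 175.9 + 87.7, i.e. 88.2 < QS < 263.6.
From triangle RQS: 82.2 < QS < 143.4.
Both must hold, so QS lies in the intersection.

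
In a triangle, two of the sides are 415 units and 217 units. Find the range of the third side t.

By the triangle inequality, t must be less than 415 + 217 = 632 and greater than |415 − 217| = 198.

198 < t < 632 (units)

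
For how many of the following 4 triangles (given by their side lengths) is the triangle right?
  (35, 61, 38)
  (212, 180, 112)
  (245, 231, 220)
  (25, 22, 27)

(35,61,38): 35²+38² = 2669 < 3721 = 61² → obtuse
(212,180,112): 112²+180² = 44944 = 212² → right
(245,231,220): 220²+231² = 101761 > 60025 = 245² → acute
(25,22,27): 22²+25² = 1109 > 729 = 27² → acute
1 of the 4 is right.

1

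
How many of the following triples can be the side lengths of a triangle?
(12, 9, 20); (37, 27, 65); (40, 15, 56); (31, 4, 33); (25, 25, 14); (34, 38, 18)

(9,12,20): 9+12 > 20 → valid
(27,37,65): 27+37 ≤ 65 → not valid
(15,40,56): 15+40 ≤ 56 → not valid
(4,31,33): 4+31 > 33 → valid
(14,25,25): 14+25 > 25 → valid
(18,34,38): 18+34 > 38 → valid
4 of the 6 triples form a triangle.

4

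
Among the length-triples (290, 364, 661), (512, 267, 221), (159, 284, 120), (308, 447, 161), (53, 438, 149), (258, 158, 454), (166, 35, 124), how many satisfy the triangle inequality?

1

(290,364,661): 290+364 ≤ 661 → not valid
(221,267,512): 221+267 ≤ 512 → not valid
(120,159,284): 120+159 ≤ 284 → not valid
(161,308,447): 161+308 > 447 → valid
(53,149,438): 53+149 ≤ 438 → not valid
(158,258,454): 158+258 ≤ 454 → not valid
(35,124,166): 35+124 ≤ 166 → not valid
1 of the 7 triples forms a triangle.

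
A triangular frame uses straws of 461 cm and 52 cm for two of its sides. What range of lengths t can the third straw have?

409 < t < 513

By the triangle inequality, t must be less than 461 + 52 = 513 and greater than |461 − 52| = 409.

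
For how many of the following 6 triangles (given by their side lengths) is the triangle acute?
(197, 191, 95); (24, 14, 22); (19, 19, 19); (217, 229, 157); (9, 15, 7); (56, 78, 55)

5

(197,191,95): 95²+191² = 45506 > 38809 = 197² → acute
(24,14,22): 14²+22² = 680 > 576 = 24² → acute
(19,19,19): 19²+19² = 722 > 361 = 19² → acute
(217,229,157): 157²+217² = 71738 > 52441 = 229² → acute
(9,15,7): 7²+9² = 130 < 225 = 15² → obtuse
(56,78,55): 55²+56² = 6161 > 6084 = 78² → acute
5 of the 6 are acute.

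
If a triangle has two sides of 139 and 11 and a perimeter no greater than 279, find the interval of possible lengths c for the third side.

Triangle inequality alone gives 128 < c < 150.
The perimeter condition gives c ≤ 279 − 139 − 11 = 129.
Intersecting the two: 128 < c ≤ 129.

128 < c ≤ 129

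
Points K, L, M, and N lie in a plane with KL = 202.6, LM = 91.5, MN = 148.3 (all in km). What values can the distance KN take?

0 ≤ KN ≤ 442.4 km

The maximum is all hops collinear in one direction: 202.6 + 91.5 + 148.3 = 442.4.
The longest hop is 202.6; the others sum to 239.8. Since 202.6 ≤ 239.8, the path can fold back on itself completely, so the minimum distance is 0.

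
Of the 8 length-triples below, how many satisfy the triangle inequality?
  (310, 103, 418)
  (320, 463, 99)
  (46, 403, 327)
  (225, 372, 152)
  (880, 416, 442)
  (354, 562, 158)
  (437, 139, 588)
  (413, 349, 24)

(103,310,418): 103+310 ≤ 418 → not valid
(99,320,463): 99+320 ≤ 463 → not valid
(46,327,403): 46+327 ≤ 403 → not valid
(152,225,372): 152+225 > 372 → valid
(416,442,880): 416+442 ≤ 880 → not valid
(158,354,562): 158+354 ≤ 562 → not valid
(139,437,588): 139+437 ≤ 588 → not valid
(24,349,413): 24+349 ≤ 413 → not valid
1 of the 8 triples forms a triangle.

1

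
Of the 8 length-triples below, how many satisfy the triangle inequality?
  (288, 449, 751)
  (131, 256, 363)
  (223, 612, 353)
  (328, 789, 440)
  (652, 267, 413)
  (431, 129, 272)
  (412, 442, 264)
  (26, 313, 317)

4

(288,449,751): 288+449 ≤ 751 → not valid
(131,256,363): 131+256 > 363 → valid
(223,353,612): 223+353 ≤ 612 → not valid
(328,440,789): 328+440 ≤ 789 → not valid
(267,413,652): 267+413 > 652 → valid
(129,272,431): 129+272 ≤ 431 → not valid
(264,412,442): 264+412 > 442 → valid
(26,313,317): 26+313 > 317 → valid
4 of the 8 triples form a triangle.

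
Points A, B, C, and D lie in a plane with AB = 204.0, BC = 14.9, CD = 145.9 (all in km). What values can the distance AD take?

The maximum is all hops collinear in one direction: 204.0 + 14.9 + 145.9 = 364.8.
The longest hop is 204.0; the others sum to 160.8. Folding the others back against it leaves at least 204.0 − 160.8 = 43.2.

43.2 ≤ AD ≤ 364.8 km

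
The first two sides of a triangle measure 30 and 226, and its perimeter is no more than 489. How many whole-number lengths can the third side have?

Triangle inequality: 196 < x < 256. Perimeter ≤ 489 gives x ≤ 489 − 30 − 226 = 233.
So 196 < x ≤ 233; integers 197 through 233: 37 values.

37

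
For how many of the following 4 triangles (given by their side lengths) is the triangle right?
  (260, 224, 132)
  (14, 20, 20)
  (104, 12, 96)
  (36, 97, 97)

1

(260,224,132): 132²+224² = 67600 = 260² → right
(14,20,20): 14²+20² = 596 > 400 = 20² → acute
(104,12,96): 12²+96² = 9360 < 10816 = 104² → obtuse
(36,97,97): 36²+97² = 10705 > 9409 = 97² → acute
1 of the 4 is right.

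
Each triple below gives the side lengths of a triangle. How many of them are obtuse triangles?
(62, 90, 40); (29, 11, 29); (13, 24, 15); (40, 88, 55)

(62,90,40): 40²+62² = 5444 < 8100 = 90² → obtuse
(29,11,29): 11²+29² = 962 > 841 = 29² → acute
(13,24,15): 13²+15² = 394 < 576 = 24² → obtuse
(40,88,55): 40²+55² = 4625 < 7744 = 88² → obtuse
3 of the 4 are obtuse.

3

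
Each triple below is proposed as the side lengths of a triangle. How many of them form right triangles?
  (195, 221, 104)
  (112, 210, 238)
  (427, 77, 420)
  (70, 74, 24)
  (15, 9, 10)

4

(195,221,104): 104²+195² = 48841 = 221² → right
(112,210,238): 112²+210² = 56644 = 238² → right
(427,77,420): 77²+420² = 182329 = 427² → right
(70,74,24): 24²+70² = 5476 = 74² → right
(15,9,10): 9²+10² = 181 < 225 = 15² → obtuse
4 of the 5 are right.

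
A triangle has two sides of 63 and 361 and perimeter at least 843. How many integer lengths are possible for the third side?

5

Triangle inequality: 298 < x < 424. Perimeter ≥ 843 gives x ≥ 843 − 63 − 361 = 419.
So 419 ≤ x < 424; integers 419 through 423: 5 values.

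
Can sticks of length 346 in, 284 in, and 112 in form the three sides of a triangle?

The longest side is 346, and the other two sum to 396.
Since 396 > 346, the triangle inequality holds.

Yes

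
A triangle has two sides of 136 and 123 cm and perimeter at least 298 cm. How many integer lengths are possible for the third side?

Triangle inequality: 13 < x < 259. Perimeter ≥ 298 gives x ≥ 298 − 136 − 123 = 39.
So 39 ≤ x < 259; integers 39 through 258: 220 values.

220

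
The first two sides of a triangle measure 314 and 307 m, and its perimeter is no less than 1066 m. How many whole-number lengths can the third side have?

Triangle inequality: 7 < x < 621. Perimeter ≥ 1066 gives x ≥ 1066 − 314 − 307 = 445.
So 445 ≤ x < 621; integers 445 through 620: 176 values.

176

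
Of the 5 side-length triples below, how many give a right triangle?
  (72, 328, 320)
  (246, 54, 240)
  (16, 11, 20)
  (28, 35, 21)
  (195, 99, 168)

4

(72,328,320): 72²+320² = 107584 = 328² → right
(246,54,240): 54²+240² = 60516 = 246² → right
(16,11,20): 11²+16² = 377 < 400 = 20² → obtuse
(28,35,21): 21²+28² = 1225 = 35² → right
(195,99,168): 99²+168² = 38025 = 195² → right
4 of the 5 are right.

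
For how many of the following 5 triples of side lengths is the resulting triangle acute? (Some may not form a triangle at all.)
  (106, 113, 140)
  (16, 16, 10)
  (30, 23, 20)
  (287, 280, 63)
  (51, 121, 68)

(106,113,140): 106²+113² = 24005 > 19600 = 140² → acute
(16,16,10): 10²+16² = 356 > 256 = 16² → acute
(30,23,20): 20²+23² = 929 > 900 = 30² → acute
(287,280,63): 63²+280² = 82369 = 287² → right
(51,121,68): 51+68 ≤ 121, not a triangle
3 of the 5 are acute.

3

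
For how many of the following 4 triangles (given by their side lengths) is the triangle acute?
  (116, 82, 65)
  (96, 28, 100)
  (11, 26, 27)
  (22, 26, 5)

(116,82,65): 65²+82² = 10949 < 13456 = 116² → obtuse
(96,28,100): 28²+96² = 10000 = 100² → right
(11,26,27): 11²+26² = 797 > 729 = 27² → acute
(22,26,5): 5²+22² = 509 < 676 = 26² → obtuse
1 of the 4 is acute.

1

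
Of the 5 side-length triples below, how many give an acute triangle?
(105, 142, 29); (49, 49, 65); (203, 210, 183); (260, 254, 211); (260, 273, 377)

(105,142,29): 29+105 ≤ 142, not a triangle
(49,49,65): 49²+49² = 4802 > 4225 = 65² → acute
(203,210,183): 183²+203² = 74698 > 44100 = 210² → acute
(260,254,211): 211²+254² = 109037 > 67600 = 260² → acute
(260,273,377): 260²+273² = 142129 = 377² → right
3 of the 5 are acute.

3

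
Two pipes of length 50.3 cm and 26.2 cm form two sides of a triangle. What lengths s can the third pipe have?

24.1 < s < 76.5 (cm)

By the triangle inequality, s must be less than 50.3 + 26.2 = 76.5 and greater than |50.3 − 26.2| = 24.1.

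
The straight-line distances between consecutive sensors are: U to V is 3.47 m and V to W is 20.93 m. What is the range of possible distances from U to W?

17.46 ≤ UW ≤ 24.40 m

By the triangle inequality, |3.47 − 20.93| ≤ UW ≤ 3.47 + 20.93.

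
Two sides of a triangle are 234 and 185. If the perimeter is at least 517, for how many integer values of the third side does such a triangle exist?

321

Triangle inequality: 49 < x < 419. Perimeter ≥ 517 gives x ≥ 517 − 234 − 185 = 98.
So 98 ≤ x < 419; integers 98 through 418: 321 values.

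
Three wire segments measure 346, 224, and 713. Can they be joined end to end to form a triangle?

The longest side is 713, but the other two sum to only 570.
570 < 713, so the triangle inequality fails.

No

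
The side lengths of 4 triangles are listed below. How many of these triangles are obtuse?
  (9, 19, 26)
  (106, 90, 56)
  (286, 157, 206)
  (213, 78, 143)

(9,19,26): 9²+19² = 442 < 676 = 26² → obtuse
(106,90,56): 56²+90² = 11236 = 106² → right
(286,157,206): 157²+206² = 67085 < 81796 = 286² → obtuse
(213,78,143): 78²+143² = 26533 < 45369 = 213² → obtuse
3 of the 4 are obtuse.

3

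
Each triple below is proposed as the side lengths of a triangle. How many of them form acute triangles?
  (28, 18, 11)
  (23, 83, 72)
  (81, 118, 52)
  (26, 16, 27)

1

(28,18,11): 11²+18² = 445 < 784 = 28² → obtuse
(23,83,72): 23²+72² = 5713 < 6889 = 83² → obtuse
(81,118,52): 52²+81² = 9265 < 13924 = 118² → obtuse
(26,16,27): 16²+26² = 932 > 729 = 27² → acute
1 of the 4 is acute.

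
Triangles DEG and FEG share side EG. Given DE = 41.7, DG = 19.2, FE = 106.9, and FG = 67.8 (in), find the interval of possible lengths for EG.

39.1 < EG < 60.9

From triangle DEG: |41.7 − 19.2| < EG < 41.7 + 19.2, i.e. 22.5 < EG < 60.9.
From triangle FEG: 39.1 < EG < 174.7.
Both must hold, so EG lies in the intersection.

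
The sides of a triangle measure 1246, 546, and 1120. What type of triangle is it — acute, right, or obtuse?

right

Compare the square of the longest side to the sum of squares of the other two: 546² + 1120² = 1552516 = 1246².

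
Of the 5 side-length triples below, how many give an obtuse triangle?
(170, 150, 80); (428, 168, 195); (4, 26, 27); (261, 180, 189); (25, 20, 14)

2

(170,150,80): 80²+150² = 28900 = 170² → right
(428,168,195): 168+195 ≤ 428, not a triangle
(4,26,27): 4²+26² = 692 < 729 = 27² → obtuse
(261,180,189): 180²+189² = 68121 = 261² → right
(25,20,14): 14²+20² = 596 < 625 = 25² → obtuse
2 of the 5 are obtuse.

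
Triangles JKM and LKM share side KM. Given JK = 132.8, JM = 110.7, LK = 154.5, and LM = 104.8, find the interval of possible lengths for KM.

49.7 < KM < 243.5

From triangle JKM: |132.8 − 110.7| < KM < 132.8 + 110.7, i.e. 22.1 < KM < 243.5.
From triangle LKM: 49.7 < KM < 259.3.
Both must hold, so KM lies in the intersection.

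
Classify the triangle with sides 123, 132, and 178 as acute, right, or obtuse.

Compare the square of the longest side to the sum of squares of the other two: 123² + 132² = 32553 > 31684 = 178².

acute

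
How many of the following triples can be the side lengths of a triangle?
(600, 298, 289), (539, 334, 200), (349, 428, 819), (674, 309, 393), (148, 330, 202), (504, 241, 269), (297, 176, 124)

4

(289,298,600): 289+298 ≤ 600 → not valid
(200,334,539): 200+334 ≤ 539 → not valid
(349,428,819): 349+428 ≤ 819 → not valid
(309,393,674): 309+393 > 674 → valid
(148,202,330): 148+202 > 330 → valid
(241,269,504): 241+269 > 504 → valid
(124,176,297): 124+176 > 297 → valid
4 of the 7 triples form a triangle.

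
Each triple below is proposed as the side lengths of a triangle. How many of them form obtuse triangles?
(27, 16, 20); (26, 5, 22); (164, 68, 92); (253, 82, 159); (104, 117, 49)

(27,16,20): 16²+20² = 656 < 729 = 27² → obtuse
(26,5,22): 5²+22² = 509 < 676 = 26² → obtuse
(164,68,92): 68+92 ≤ 164, not a triangle
(253,82,159): 82+159 ≤ 253, not a triangle
(104,117,49): 49²+104² = 13217 < 13689 = 117² → obtuse
3 of the 5 are obtuse.

3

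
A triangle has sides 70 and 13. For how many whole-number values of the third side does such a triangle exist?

25

The third side lies in the open interval (57, 83).
Integers from 58 to 82 inclusive: 82 − 58 + 1 = 25.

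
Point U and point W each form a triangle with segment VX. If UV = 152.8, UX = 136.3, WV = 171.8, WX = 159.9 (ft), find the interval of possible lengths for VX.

16.5 < VX < 289.1

From triangle UVX: |152.8 − 136.3| < VX < 152.8 + 136.3, i.e. 16.5 < VX < 289.1.
From triangle WVX: 11.9 < VX < 331.7.
Both must hold, so VX lies in the intersection.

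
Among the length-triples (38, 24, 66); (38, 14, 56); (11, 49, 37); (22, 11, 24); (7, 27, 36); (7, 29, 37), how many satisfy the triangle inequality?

(24,38,66): 24+38 ≤ 66 → not valid
(14,38,56): 14+38 ≤ 56 → not valid
(11,37,49): 11+37 ≤ 49 → not valid
(11,22,24): 11+22 > 24 → valid
(7,27,36): 7+27 ≤ 36 → not valid
(7,29,37): 7+29 ≤ 37 → not valid
1 of the 6 triples forms a triangle.

1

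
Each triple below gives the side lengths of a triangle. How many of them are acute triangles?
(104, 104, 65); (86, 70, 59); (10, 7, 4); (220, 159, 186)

(104,104,65): 65²+104² = 15041 > 10816 = 104² → acute
(86,70,59): 59²+70² = 8381 > 7396 = 86² → acute
(10,7,4): 4²+7² = 65 < 100 = 10² → obtuse
(220,159,186): 159²+186² = 59877 > 48400 = 220² → acute
3 of the 4 are acute.

3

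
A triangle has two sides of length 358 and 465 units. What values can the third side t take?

By the triangle inequality, t must be less than 358 + 465 = 823 and greater than |358 − 465| = 107.

107 < t < 823 (units)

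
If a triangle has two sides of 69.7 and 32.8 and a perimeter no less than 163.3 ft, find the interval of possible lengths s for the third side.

Triangle inequality alone gives 36.9 < s < 102.5.
The perimeter condition gives s ≥ 163.3 − 69.7 − 32.8 = 60.8.
Intersecting the two: 60.8 ≤ s < 102.5.

60.8 ≤ s < 102.5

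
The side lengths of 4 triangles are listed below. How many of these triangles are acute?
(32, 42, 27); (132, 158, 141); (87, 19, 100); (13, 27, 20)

(32,42,27): 27²+32² = 1753 < 1764 = 42² → obtuse
(132,158,141): 132²+141² = 37305 > 24964 = 158² → acute
(87,19,100): 19²+87² = 7930 < 10000 = 100² → obtuse
(13,27,20): 13²+20² = 569 < 729 = 27² → obtuse
1 of the 4 is acute.

1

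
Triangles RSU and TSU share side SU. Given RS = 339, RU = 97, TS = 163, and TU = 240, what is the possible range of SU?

From triangle RSU: |339 − 97| < SU < 339 + 97, i.e. 242 < SU < 436.
From triangle TSU: 77 < SU < 403.
Both must hold, so SU lies in the intersection.

242 < SU < 403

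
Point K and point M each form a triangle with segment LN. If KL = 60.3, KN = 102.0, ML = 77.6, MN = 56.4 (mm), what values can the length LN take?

From triangle KLN: |60.3 − 102.0| < LN < 60.3 + 102.0, i.e. 41.7 < LN < 162.3.
From triangle MLN: 21.2 < LN < 134.0.
Both must hold, so LN lies in the intersection.

41.7 < LN < 134.0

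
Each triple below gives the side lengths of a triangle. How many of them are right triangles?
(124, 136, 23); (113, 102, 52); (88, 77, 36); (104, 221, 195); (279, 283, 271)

(124,136,23): 23²+124² = 15905 < 18496 = 136² → obtuse
(113,102,52): 52²+102² = 13108 > 12769 = 113² → acute
(88,77,36): 36²+77² = 7225 < 7744 = 88² → obtuse
(104,221,195): 104²+195² = 48841 = 221² → right
(279,283,271): 271²+279² = 151282 > 80089 = 283² → acute
1 of the 5 is right.

1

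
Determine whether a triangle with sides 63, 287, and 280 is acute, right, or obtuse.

Compare the square of the longest side to the sum of squares of the other two: 63² + 280² = 82369 = 287².

right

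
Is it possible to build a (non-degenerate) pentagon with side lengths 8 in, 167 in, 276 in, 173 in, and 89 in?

A pentagon exists iff every side is shorter than the sum of the others — equivalently, the longest side is less than the sum of the rest.
Longest side 276 < 437 (sum of the remaining 4), so yes.

Yes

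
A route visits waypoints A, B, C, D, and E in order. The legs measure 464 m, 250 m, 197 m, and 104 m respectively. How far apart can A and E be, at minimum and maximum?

0 ≤ AE ≤ 1015 m

The maximum is all hops collinear in one direction: 464 + 250 + 197 + 104 = 1015.
The longest hop is 464; the others sum to 551. Since 464 ≤ 551, the path can fold back on itself completely, so the minimum distance is 0.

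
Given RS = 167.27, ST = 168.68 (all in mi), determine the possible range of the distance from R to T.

By the triangle inequality, |167.27 − 168.68| ≤ RT ≤ 167.27 + 168.68.

1.41 ≤ RT ≤ 335.95 mi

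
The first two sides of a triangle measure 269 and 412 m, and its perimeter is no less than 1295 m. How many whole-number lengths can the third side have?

Triangle inequality: 143 < x < 681. Perimeter ≥ 1295 gives x ≥ 1295 − 269 − 412 = 614.
So 614 ≤ x < 681; integers 614 through 680: 67 values.

67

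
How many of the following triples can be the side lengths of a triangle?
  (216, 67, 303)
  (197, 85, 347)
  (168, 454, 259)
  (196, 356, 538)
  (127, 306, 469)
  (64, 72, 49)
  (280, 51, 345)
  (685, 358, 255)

2

(67,216,303): 67+216 ≤ 303 → not valid
(85,197,347): 85+197 ≤ 347 → not valid
(168,259,454): 168+259 ≤ 454 → not valid
(196,356,538): 196+356 > 538 → valid
(127,306,469): 127+306 ≤ 469 → not valid
(49,64,72): 49+64 > 72 → valid
(51,280,345): 51+280 ≤ 345 → not valid
(255,358,685): 255+358 ≤ 685 → not valid
2 of the 8 triples form a triangle.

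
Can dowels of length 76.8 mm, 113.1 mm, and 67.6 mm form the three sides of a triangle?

Yes

The longest side is 113.1, and the other two sum to 144.4.
Since 144.4 > 113.1, the triangle inequality holds.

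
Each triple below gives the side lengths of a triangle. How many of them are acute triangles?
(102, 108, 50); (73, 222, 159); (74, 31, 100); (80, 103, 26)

(102,108,50): 50²+102² = 12904 > 11664 = 108² → acute
(73,222,159): 73²+159² = 30610 < 49284 = 222² → obtuse
(74,31,100): 31²+74² = 6437 < 10000 = 100² → obtuse
(80,103,26): 26²+80² = 7076 < 10609 = 103² → obtuse
1 of the 4 is acute.

1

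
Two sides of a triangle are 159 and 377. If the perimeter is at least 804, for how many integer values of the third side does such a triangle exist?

Triangle inequality: 218 < x < 536. Perimeter ≥ 804 gives x ≥ 804 − 159 − 377 = 268.
So 268 ≤ x < 536; integers 268 through 535: 268 values.

268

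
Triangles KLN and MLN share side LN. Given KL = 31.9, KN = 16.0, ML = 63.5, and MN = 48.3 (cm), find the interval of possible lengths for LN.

15.9 < LN < 47.9

From triangle KLN: |31.9 − 16.0| < LN < 31.9 + 16.0, i.e. 15.9 < LN < 47.9.
From triangle MLN: 15.2 < LN < 111.8.
Both must hold, so LN lies in the intersection.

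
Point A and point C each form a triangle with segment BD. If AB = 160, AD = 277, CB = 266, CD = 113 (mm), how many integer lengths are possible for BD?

225

From triangle ABD: 117 < BD < 437.
From triangle CBD: 153 < BD < 379.
Intersection: 153 < BD < 379, so integers 154 through 378: 225 values.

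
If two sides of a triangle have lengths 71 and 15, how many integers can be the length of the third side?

The third side lies in the open interval (56, 86).
Integers from 57 to 85 inclusive: 85 − 57 + 1 = 29.

29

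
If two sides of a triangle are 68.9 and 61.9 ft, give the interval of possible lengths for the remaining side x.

7.0 < x < 130.8

By the triangle inequality, x must be less than 68.9 + 61.9 = 130.8 and greater than |68.9 − 61.9| = 7.0.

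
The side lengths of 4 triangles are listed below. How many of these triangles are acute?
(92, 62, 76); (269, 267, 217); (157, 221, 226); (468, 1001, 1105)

3

(92,62,76): 62²+76² = 9620 > 8464 = 92² → acute
(269,267,217): 217²+267² = 118378 > 72361 = 269² → acute
(157,221,226): 157²+221² = 73490 > 51076 = 226² → acute
(468,1001,1105): 468²+1001² = 1221025 = 1105² → right
3 of the 4 are acute.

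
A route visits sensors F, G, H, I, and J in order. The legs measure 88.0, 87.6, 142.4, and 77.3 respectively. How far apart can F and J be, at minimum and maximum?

0 ≤ FJ ≤ 395.3

The maximum is all hops collinear in one direction: 88.0 + 87.6 + 142.4 + 77.3 = 395.3.
The longest hop is 142.4; the others sum to 252.9. Since 142.4 ≤ 252.9, the path can fold back on itself completely, so the minimum distance is 0.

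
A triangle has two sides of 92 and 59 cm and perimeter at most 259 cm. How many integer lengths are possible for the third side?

Triangle inequality: 33 < x < 151. Perimeter ≤ 259 gives x ≤ 259 − 92 − 59 = 108.
So 33 < x ≤ 108; integers 34 through 108: 75 values.

75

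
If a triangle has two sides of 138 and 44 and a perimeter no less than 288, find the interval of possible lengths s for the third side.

106 ≤ s < 182

Triangle inequality alone gives 94 < s < 182.
The perimeter condition gives s ≥ 288 − 138 − 44 = 106.
Intersecting the two: 106 ≤ s < 182.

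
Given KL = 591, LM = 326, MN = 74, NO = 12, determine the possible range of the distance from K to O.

The maximum is all hops collinear in one direction: 591 + 326 + 74 + 12 = 1003.
The longest hop is 591; the others sum to 412. Folding the others back against it leaves at least 591 − 412 = 179.

179 ≤ KO ≤ 1003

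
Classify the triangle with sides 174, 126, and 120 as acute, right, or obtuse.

Compare the square of the longest side to the sum of squares of the other two: 120² + 126² = 30276 = 174².

right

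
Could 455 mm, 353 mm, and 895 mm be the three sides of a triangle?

The longest side is 895, but the other two sum to only 808.
808 < 895, so the triangle inequality fails.

No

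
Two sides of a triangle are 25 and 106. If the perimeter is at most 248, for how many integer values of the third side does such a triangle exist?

Triangle inequality: 81 < x < 131. Perimeter ≤ 248 gives x ≤ 248 − 25 − 106 = 117.
So 81 < x ≤ 117; integers 82 through 117: 36 values.

36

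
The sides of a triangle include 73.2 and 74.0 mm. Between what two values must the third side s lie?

By the triangle inequality, s must be less than 73.2 + 74.0 = 147.2 and greater than |73.2 − 74.0| = 0.8.

0.8 < s < 147.2 (mm)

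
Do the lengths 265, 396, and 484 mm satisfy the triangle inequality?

The longest side is 484, and the other two sum to 661.
Since 661 > 484, the triangle inequality holds.

Yes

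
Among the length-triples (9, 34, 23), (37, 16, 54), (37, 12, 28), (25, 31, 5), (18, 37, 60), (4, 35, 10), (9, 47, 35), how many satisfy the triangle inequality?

(9,23,34): 9+23 ≤ 34 → not valid
(16,37,54): 16+37 ≤ 54 → not valid
(12,28,37): 12+28 > 37 → valid
(5,25,31): 5+25 ≤ 31 → not valid
(18,37,60): 18+37 ≤ 60 → not valid
(4,10,35): 4+10 ≤ 35 → not valid
(9,35,47): 9+35 ≤ 47 → not valid
1 of the 7 triples forms a triangle.

1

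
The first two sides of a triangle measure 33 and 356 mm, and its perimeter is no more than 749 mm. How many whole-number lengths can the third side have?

37

Triangle inequality: 323 < x < 389. Perimeter ≤ 749 gives x ≤ 749 − 33 − 356 = 360.
So 323 < x ≤ 360; integers 324 through 360: 37 values.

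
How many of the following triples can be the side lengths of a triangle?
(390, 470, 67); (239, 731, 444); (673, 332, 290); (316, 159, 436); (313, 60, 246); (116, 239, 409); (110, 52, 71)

(67,390,470): 67+390 ≤ 470 → not valid
(239,444,731): 239+444 ≤ 731 → not valid
(290,332,673): 290+332 ≤ 673 → not valid
(159,316,436): 159+316 > 436 → valid
(60,246,313): 60+246 ≤ 313 → not valid
(116,239,409): 116+239 ≤ 409 → not valid
(52,71,110): 52+71 > 110 → valid
2 of the 7 triples form a triangle.

2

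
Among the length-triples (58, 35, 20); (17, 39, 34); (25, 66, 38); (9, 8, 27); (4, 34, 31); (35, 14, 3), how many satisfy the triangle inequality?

(20,35,58): 20+35 ≤ 58 → not valid
(17,34,39): 17+34 > 39 → valid
(25,38,66): 25+38 ≤ 66 → not valid
(8,9,27): 8+9 ≤ 27 → not valid
(4,31,34): 4+31 > 34 → valid
(3,14,35): 3+14 ≤ 35 → not valid
2 of the 6 triples form a triangle.

2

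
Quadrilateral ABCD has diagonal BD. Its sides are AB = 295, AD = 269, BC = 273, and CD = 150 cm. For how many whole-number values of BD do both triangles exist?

299

From triangle ABD: 26 < BD < 564.
From triangle CBD: 123 < BD < 423.
Intersection: 123 < BD < 423, so integers 124 through 422: 299 values.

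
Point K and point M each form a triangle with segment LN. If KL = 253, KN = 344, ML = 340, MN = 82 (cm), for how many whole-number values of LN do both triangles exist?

From triangle KLN: 91 < LN < 597.
From triangle MLN: 258 < LN < 422.
Intersection: 258 < LN < 422, so integers 259 through 421: 163 values.

163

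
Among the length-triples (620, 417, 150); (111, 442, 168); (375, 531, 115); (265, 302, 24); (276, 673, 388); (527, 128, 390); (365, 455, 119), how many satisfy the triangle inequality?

(150,417,620): 150+417 ≤ 620 → not valid
(111,168,442): 111+168 ≤ 442 → not valid
(115,375,531): 115+375 ≤ 531 → not valid
(24,265,302): 24+265 ≤ 302 → not valid
(276,388,673): 276+388 ≤ 673 → not valid
(128,390,527): 128+390 ≤ 527 → not valid
(119,365,455): 119+365 > 455 → valid
1 of the 7 triples forms a triangle.

1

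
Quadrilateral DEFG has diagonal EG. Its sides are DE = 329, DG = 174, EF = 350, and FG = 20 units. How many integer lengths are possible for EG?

39

From triangle DEG: 155 < EG < 503.
From triangle FEG: 330 < EG < 370.
Intersection: 330 < EG < 370, so integers 331 through 369: 39 values.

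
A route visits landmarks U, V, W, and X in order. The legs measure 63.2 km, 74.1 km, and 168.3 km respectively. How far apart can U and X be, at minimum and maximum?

The maximum is all hops collinear in one direction: 63.2 + 74.1 + 168.3 = 305.6.
The longest hop is 168.3; the others sum to 137.3. Folding the others back against it leaves at least 168.3 − 137.3 = 31.0.

31.0 ≤ UX ≤ 305.6 km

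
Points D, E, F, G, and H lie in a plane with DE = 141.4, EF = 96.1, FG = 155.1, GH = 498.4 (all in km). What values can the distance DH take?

The maximum is all hops collinear in one direction: 141.4 + 96.1 + 155.1 + 498.4 = 891.0.
The longest hop is 498.4; the others sum to 392.6. Folding the others back against it leaves at least 498.4 − 392.6 = 105.8.

105.8 ≤ DH ≤ 891.0 km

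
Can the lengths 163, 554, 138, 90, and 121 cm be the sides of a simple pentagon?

No

For a pentagon, each side must be shorter than the sum of the others.
Here the longest side is 554, but the remaining 4 sides sum to only 512.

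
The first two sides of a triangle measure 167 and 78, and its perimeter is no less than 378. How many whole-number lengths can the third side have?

Triangle inequality: 89 < x < 245. Perimeter ≥ 378 gives x ≥ 378 − 167 − 78 = 133.
So 133 ≤ x < 245; integers 133 through 244: 112 values.

112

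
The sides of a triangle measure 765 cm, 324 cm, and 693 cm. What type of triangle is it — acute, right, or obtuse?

right

Compare the square of the longest side to the sum of squares of the other two: 324² + 693² = 585225 = 765².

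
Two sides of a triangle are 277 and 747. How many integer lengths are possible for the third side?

553

The third side lies in the open interval (470, 1024).
Integers from 471 to 1023 inclusive: 1023 − 471 + 1 = 553.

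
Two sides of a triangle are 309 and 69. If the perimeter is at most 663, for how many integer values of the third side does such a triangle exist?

Triangle inequality: 240 < x < 378. Perimeter ≤ 663 gives x ≤ 663 − 309 − 69 = 285.
So 240 < x ≤ 285; integers 241 through 285: 45 values.

45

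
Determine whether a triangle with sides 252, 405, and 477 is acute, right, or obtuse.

right

Compare the square of the longest side to the sum of squares of the other two: 252² + 405² = 227529 = 477².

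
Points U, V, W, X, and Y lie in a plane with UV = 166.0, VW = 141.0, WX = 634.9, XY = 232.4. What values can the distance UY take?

The maximum is all hops collinear in one direction: 166.0 + 141.0 + 634.9 + 232.4 = 1174.3.
The longest hop is 634.9; the others sum to 539.4. Folding the others back against it leaves at least 634.9 − 539.4 = 95.5.

95.5 ≤ UY ≤ 1174.3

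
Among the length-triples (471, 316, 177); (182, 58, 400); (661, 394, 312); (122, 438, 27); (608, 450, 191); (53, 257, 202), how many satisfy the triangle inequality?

(177,316,471): 177+316 > 471 → valid
(58,182,400): 58+182 ≤ 400 → not valid
(312,394,661): 312+394 > 661 → valid
(27,122,438): 27+122 ≤ 438 → not valid
(191,450,608): 191+450 > 608 → valid
(53,202,257): 53+202 ≤ 257 → not valid
3 of the 6 triples form a triangle.

3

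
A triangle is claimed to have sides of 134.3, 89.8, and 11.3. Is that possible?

The longest side is 134.3, but the other two sum to only 101.1.
101.1 < 134.3, so the triangle inequality fails.

No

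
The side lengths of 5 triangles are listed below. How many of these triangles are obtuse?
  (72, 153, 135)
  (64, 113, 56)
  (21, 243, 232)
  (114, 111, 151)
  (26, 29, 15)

2

(72,153,135): 72²+135² = 23409 = 153² → right
(64,113,56): 56²+64² = 7232 < 12769 = 113² → obtuse
(21,243,232): 21²+232² = 54265 < 59049 = 243² → obtuse
(114,111,151): 111²+114² = 25317 > 22801 = 151² → acute
(26,29,15): 15²+26² = 901 > 841 = 29² → acute
2 of the 5 are obtuse.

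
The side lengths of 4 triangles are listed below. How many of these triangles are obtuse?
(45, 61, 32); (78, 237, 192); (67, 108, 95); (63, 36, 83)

(45,61,32): 32²+45² = 3049 < 3721 = 61² → obtuse
(78,237,192): 78²+192² = 42948 < 56169 = 237² → obtuse
(67,108,95): 67²+95² = 13514 > 11664 = 108² → acute
(63,36,83): 36²+63² = 5265 < 6889 = 83² → obtuse
3 of the 4 are obtuse.

3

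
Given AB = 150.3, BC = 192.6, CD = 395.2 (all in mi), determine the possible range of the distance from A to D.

The maximum is all hops collinear in one direction: 150.3 + 192.6 + 395.2 = 738.1.
The longest hop is 395.2; the others sum to 342.9. Folding the others back against it leaves at least 395.2 − 342.9 = 52.3.

52.3 ≤ AD ≤ 738.1 mi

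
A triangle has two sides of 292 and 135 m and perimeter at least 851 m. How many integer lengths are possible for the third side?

3

Triangle inequality: 157 < x < 427. Perimeter ≥ 851 gives x ≥ 851 − 292 − 135 = 424.
So 424 ≤ x < 427; integers 424 through 426: 3 values.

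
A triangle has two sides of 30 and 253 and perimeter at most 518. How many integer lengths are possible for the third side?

Triangle inequality: 223 < x < 283. Perimeter ≤ 518 gives x ≤ 518 − 30 − 253 = 235.
So 223 < x ≤ 235; integers 224 through 235: 12 values.

12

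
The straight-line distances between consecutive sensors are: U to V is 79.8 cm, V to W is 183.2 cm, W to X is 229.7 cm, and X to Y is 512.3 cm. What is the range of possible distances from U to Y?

19.6 ≤ UY ≤ 1005.0 cm

The maximum is all hops collinear in one direction: 79.8 + 183.2 + 229.7 + 512.3 = 1005.0.
The longest hop is 512.3; the others sum to 492.7. Folding the others back against it leaves at least 512.3 − 492.7 = 19.6.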